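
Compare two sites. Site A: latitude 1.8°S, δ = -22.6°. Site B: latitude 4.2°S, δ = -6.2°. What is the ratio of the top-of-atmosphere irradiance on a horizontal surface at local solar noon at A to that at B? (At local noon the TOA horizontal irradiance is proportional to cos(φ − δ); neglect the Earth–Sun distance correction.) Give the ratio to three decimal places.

0.935

A: cos θ_z = cos(-1.8° − (-22.6°)) = 0.9348.
B: cos θ_z = cos(-4.2° − (-6.2°)) = 0.9994.
Ratio A/B = 0.9348 / 0.9994 = 0.9354.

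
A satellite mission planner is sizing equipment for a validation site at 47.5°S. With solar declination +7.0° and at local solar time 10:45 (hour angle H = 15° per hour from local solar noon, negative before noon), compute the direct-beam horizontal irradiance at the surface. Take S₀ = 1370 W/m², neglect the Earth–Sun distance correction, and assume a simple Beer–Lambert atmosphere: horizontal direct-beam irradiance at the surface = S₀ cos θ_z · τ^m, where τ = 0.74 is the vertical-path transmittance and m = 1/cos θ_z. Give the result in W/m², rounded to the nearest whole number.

430 W/m²

Hour angle H = 15° × (10.75 − 12) = -18.75°.
cos θ_z = sin(-47.5°) sin(7.0°) + cos(-47.5°) cos(7.0°) cos(-18.75°) = -0.0899 + 0.6350 = 0.5451.
Air mass m = 1/cos θ_z = 1/0.5451 = 1.835; τ^m = 0.74^1.835 = 0.5755.
Surface direct beam = 1370 × 0.5451 × 0.5755 = 429.78 W/m².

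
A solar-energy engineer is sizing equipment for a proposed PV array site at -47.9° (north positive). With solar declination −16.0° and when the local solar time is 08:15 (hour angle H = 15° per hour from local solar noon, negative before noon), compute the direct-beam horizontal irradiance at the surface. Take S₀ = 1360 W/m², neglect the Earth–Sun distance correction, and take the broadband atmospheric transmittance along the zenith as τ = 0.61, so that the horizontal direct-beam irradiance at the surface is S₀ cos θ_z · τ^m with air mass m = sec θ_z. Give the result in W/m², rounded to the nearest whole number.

Hour angle H = 15° × (8.25 − 12) = -56.25°.
cos θ_z = sin(-47.9°) sin(-16.0°) + cos(-47.9°) cos(-16.0°) cos(-56.25°) = 0.2045 + 0.3580 = 0.5625.
Air mass m = 1/cos θ_z = 1/0.5625 = 1.778; τ^m = 0.61^1.778 = 0.4153.
Surface direct beam = 1360 × 0.5625 × 0.4153 = 317.70 W/m².

318 W/m²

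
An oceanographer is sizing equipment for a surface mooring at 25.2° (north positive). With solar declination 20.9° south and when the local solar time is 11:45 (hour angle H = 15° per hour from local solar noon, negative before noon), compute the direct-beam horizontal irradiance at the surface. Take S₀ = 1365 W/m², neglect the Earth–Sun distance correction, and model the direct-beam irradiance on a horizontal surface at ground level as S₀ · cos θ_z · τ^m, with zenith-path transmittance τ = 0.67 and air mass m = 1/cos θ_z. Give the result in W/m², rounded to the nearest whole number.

Hour angle H = 15° × (11.75 − 12) = -3.75°.
cos θ_z = sin φ sin δ + cos φ cos δ cos H = (0.4258)(-0.3567) + (0.9048)(0.9342)(0.9979) = 0.6916.
Air mass m = 1/cos θ_z = 1/0.6916 = 1.446; τ^m = 0.67^1.446 = 0.5604.
Surface direct beam = 1365 × 0.6916 × 0.5604 = 529.04 W/m².

529 W/m²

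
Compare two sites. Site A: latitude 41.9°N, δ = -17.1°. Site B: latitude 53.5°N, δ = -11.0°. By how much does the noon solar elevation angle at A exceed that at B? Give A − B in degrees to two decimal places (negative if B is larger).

A: 90° − |41.9 − (-17.1)| = 31.00°.
B: 90° − |53.5 − (-11.0)| = 25.50°.
A − B = 31.00 − 25.50 = 5.50°.

+5.50°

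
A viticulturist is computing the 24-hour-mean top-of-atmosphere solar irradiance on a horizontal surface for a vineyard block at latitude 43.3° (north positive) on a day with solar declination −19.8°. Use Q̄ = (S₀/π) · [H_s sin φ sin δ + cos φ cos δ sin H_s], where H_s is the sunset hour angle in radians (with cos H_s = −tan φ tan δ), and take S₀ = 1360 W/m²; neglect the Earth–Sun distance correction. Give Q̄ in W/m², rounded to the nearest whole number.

156 W/m²

cos H_s = −tan(43.3°) · tan(-19.8°) = 0.3393, so H_s = arccos(0.3393) = 70.17°. In radians, H_s = 1.2247.
H_s sin φ sin δ = 1.2247 × 0.6858 × -0.3387 = -0.2845.
cos φ cos δ sin H_s = 0.7278 × 0.9409 × 0.9407 = 0.6442.
Q̄ = (1360/π) × (-0.2845 + 0.6442) = 432.90 × 0.3597 = 155.71 W/m².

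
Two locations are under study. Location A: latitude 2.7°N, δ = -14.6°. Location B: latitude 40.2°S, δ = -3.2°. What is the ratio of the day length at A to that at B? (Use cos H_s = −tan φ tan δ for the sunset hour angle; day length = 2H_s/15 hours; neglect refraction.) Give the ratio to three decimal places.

A: H_s = arccos(−tan 2.7° · tan -14.6°) = 89.30°, so 2H_s/15 = 11.9067 h.
B: H_s = arccos(−tan -40.2° · tan -3.2°) = 92.71°, so 2H_s/15 = 12.3613 h.
Ratio A/B = 11.9067 / 12.3613 = 0.9632.

0.963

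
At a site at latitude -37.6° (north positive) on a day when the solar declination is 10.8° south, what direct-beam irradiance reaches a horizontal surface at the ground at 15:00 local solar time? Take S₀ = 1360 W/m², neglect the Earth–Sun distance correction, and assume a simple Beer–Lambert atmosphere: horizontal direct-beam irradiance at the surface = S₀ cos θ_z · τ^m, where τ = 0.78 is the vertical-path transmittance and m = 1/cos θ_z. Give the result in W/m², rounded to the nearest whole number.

622 W/m²

Hour angle H = 15° × (15 − 12) = 45.00°.
cos θ_z = sin φ sin δ + cos φ cos δ cos H = (-0.6101)(-0.1874) + (0.7923)(0.9823)(0.7071) = 0.6647.
Air mass m = 1/cos θ_z = 1/0.6647 = 1.504; τ^m = 0.78^1.504 = 0.6882.
Surface direct beam = 1360 × 0.6647 × 0.6882 = 622.13 W/m².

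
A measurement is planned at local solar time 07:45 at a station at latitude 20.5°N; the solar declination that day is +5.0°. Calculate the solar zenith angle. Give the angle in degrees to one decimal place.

Hour angle H = 15° × (7.75 − 12) = -63.75°.
cos θ_z = sin φ sin δ + cos φ cos δ cos H = (0.3502)(0.0872) + (0.9367)(0.9962)(0.4423) = 0.4433.
θ_z = arccos(0.4433) = 63.69°.

63.7°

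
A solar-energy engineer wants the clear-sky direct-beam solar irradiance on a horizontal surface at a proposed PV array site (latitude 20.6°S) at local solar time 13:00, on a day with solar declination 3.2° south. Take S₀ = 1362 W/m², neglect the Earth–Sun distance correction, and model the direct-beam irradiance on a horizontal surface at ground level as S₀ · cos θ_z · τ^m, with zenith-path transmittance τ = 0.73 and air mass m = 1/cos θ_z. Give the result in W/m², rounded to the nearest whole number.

893 W/m²

Hour angle H = 15° × (13 − 12) = 15.00°.
cos θ_z = sin φ sin δ + cos φ cos δ cos H = (-0.3518)(-0.0558) + (0.9361)(0.9984)(0.9659) = 0.9224.
Air mass m = 1/cos θ_z = 1/0.9224 = 1.084; τ^m = 0.73^1.084 = 0.7110.
Surface direct beam = 1362 × 0.9224 × 0.7110 = 893.24 W/m².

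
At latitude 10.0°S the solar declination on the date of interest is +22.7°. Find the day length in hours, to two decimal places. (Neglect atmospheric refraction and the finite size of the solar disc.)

−tan φ tan δ = −(-0.1763)(0.4183) = 0.0737; H_s = arccos(0.0737) = 85.77°.
Day length = 2 H_s / 15° h⁻¹ = 171.54° / 15 = 11.436 h.

11.44 hours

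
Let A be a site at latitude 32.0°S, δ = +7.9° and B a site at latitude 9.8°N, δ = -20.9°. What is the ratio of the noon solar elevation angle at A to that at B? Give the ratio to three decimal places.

A: 90° − |-32.0 − (7.9)| = 50.10°.
B: 90° − |9.8 − (-20.9)| = 59.30°.
Ratio A/B = 50.1000 / 59.3000 = 0.8449.

0.845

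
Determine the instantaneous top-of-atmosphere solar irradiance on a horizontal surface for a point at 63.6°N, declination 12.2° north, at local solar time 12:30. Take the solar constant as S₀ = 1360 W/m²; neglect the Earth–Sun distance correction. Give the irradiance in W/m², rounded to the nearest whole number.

843 W/m²

Hour angle H = 15° × (12.5 − 12) = 7.50°.
cos θ_z = sin φ sin δ + cos φ cos δ cos H = (0.8957)(0.2113) + (0.4446)(0.9774)(0.9914) = 0.6201.
Top-of-atmosphere irradiance = S₀ cos θ_z = 1360 × 0.6201 = 843.34 W/m².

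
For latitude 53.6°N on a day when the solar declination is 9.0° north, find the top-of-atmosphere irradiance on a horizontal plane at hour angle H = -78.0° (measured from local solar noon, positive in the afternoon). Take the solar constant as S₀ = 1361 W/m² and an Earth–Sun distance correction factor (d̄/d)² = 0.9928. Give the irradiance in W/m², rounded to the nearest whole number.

cos θ_z = sin φ sin δ + cos φ cos δ cos H = (0.8049)(0.1564) + (0.5934)(0.9877)(0.2079) = 0.2477.
Top-of-atmosphere irradiance = S₀ (d̄/d)² cos θ_z = 1361 × 0.9928 × 0.2477 = 334.69 W/m².

335 W/m²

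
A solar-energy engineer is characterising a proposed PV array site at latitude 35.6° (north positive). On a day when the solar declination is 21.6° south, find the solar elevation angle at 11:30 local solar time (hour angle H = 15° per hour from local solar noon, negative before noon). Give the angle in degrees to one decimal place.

Hour angle H = 15° × (11.5 − 12) = -7.50°.
With φ = 35.6°, δ = -21.6°, H = -7.50°: sin φ sin δ = -0.2143, cos φ cos δ cos H = 0.7495, so cos θ_z = 0.5352.
θ_z = arccos(0.5352) = 57.64°, so the elevation is 90° − 57.64° = 32.36°.

32.4°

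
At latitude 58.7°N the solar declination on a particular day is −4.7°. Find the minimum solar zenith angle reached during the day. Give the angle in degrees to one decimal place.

63.4°

At local solar noon the hour angle is zero, so the zenith angle is |φ − δ| = |58.7° − (-4.7°)| = 63.4°.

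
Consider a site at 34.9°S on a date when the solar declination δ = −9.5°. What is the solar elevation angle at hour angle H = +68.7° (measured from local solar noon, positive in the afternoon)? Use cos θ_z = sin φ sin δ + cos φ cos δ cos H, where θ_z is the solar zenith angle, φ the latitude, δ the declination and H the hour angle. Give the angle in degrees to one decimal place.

22.8°

With φ = -34.9°, δ = -9.5°, H = 68.70°: sin φ sin δ = 0.0944, cos φ cos δ cos H = 0.2938, so cos θ_z = 0.3882.
θ_z = arccos(0.3882) = 67.16°, so the elevation is 90° − 67.16° = 22.84°.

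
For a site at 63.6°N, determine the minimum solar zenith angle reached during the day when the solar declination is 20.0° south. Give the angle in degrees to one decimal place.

At local solar noon the hour angle is zero, so the zenith angle is |φ − δ| = |63.6° − (-20.0°)| = 83.6°.

83.6°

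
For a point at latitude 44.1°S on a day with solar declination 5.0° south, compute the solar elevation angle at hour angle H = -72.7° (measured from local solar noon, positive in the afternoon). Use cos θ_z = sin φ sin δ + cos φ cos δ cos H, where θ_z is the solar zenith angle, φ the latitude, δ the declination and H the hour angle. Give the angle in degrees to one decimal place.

cos θ_z = sin φ sin δ + cos φ cos δ cos H = (-0.6959)(-0.0872) + (0.7181)(0.9962)(0.2974) = 0.2734.
θ_z = arccos(0.2734) = 74.13°, so the elevation is 90° − 74.13° = 15.87°.

15.9°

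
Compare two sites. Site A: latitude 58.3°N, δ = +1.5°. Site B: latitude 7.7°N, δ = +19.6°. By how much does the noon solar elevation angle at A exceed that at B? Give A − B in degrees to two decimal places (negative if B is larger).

A: 90° − |58.3 − (1.5)| = 33.20°.
B: 90° − |7.7 − (19.6)| = 78.10°.
A − B = 33.20 − 78.10 = -44.90°.

-44.90°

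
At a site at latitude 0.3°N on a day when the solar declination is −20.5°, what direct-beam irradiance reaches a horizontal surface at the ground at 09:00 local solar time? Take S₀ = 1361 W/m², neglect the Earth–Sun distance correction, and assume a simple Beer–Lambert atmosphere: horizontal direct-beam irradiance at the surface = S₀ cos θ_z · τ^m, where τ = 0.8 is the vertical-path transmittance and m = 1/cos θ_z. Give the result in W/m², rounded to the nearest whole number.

641 W/m²

Hour angle H = 15° × (9 − 12) = -45.00°.
cos θ_z = sin(0.3°) sin(-20.5°) + cos(0.3°) cos(-20.5°) cos(-45.00°) = -0.0018 + 0.6623 = 0.6605.
Air mass m = 1/cos θ_z = 1/0.6605 = 1.514; τ^m = 0.8^1.514 = 0.7133.
Surface direct beam = 1361 × 0.6605 × 0.7133 = 641.21 W/m².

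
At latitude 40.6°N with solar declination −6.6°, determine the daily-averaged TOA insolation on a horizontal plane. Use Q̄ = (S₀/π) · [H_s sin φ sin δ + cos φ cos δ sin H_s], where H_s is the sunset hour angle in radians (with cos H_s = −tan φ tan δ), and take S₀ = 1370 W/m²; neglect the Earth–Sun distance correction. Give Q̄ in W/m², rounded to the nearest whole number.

−tan φ tan δ = −(0.8571)(-0.1157) = 0.0992; H_s = arccos(0.0992) = 84.31°. In radians, H_s = 1.4715.
H_s sin φ sin δ = 1.4715 × 0.6508 × -0.1149 = -0.1100.
cos φ cos δ sin H_s = 0.7593 × 0.9934 × 0.9951 = 0.7506.
Q̄ = (1370/π) × (-0.1100 + 0.7506) = 436.08 × 0.6406 = 279.35 W/m².

279 W/m²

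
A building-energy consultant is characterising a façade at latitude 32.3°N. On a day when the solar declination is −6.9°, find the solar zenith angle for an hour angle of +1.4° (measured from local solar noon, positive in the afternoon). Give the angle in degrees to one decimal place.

39.2°

With φ = 32.3°, δ = -6.9°, H = 1.40°: sin φ sin δ = -0.0642, cos φ cos δ cos H = 0.8389, so cos θ_z = 0.7747.
θ_z = arccos(0.7747) = 39.22°.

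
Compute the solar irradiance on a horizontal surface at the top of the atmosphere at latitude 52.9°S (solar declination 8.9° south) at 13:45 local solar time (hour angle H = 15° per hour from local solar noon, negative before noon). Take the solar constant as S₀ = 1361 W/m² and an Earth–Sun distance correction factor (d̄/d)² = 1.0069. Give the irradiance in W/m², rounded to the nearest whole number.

902 W/m²

Hour angle H = 15° × (13.75 − 12) = 26.25°.
cos θ_z = sin(-52.9°) sin(-8.9°) + cos(-52.9°) cos(-8.9°) cos(26.25°) = 0.1234 + 0.5345 = 0.6579.
Top-of-atmosphere irradiance = S₀ (d̄/d)² cos θ_z = 1361 × 1.0069 × 0.6579 = 901.58 W/m².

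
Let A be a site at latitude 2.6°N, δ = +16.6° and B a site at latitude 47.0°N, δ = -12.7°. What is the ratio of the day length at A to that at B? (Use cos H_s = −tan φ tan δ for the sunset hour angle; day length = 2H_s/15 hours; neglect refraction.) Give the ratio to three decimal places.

1.194

A: H_s = arccos(−tan 2.6° · tan 16.6°) = 90.78°, so 2H_s/15 = 12.1040 h.
B: H_s = arccos(−tan 47.0° · tan -12.7°) = 76.01°, so 2H_s/15 = 10.1347 h.
Ratio A/B = 12.1040 / 10.1347 = 1.1943.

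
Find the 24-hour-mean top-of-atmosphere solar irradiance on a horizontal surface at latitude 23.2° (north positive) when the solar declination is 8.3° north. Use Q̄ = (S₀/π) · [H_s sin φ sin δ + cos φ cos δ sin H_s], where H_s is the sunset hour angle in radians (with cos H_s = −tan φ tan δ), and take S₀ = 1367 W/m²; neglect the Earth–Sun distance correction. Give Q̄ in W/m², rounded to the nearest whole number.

cos H_s = −tan(23.2°) · tan(8.3°) = -0.0625, so H_s = arccos(-0.0625) = 93.58°. In radians, H_s = 1.6333.
H_s sin φ sin δ = 1.6333 × 0.3939 × 0.1444 = 0.0929.
cos φ cos δ sin H_s = 0.9191 × 0.9895 × 0.9980 = 0.9076.
Q̄ = (1367/π) × (0.0929 + 0.9076) = 435.13 × 1.0005 = 435.35 W/m².

435 W/m²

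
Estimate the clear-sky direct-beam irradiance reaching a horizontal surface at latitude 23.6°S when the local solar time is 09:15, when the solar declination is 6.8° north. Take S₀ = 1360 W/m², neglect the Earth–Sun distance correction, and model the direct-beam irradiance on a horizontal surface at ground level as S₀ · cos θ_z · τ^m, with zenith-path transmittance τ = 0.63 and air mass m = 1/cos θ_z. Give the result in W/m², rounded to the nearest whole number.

419 W/m²

Hour angle H = 15° × (9.25 − 12) = -41.25°.
With φ = -23.6°, δ = 6.8°, H = -41.25°: sin φ sin δ = -0.0474, cos φ cos δ cos H = 0.6841, so cos θ_z = 0.6367.
Air mass m = 1/cos θ_z = 1/0.6367 = 1.571; τ^m = 0.63^1.571 = 0.4839.
Surface direct beam = 1360 × 0.6367 × 0.4839 = 419.01 W/m².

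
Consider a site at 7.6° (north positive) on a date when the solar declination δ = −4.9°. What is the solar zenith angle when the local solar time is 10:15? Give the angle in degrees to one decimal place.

29.0°

Hour angle H = 15° × (10.25 − 12) = -26.25°.
With φ = 7.6°, δ = -4.9°, H = -26.25°: sin φ sin δ = -0.0113, cos φ cos δ cos H = 0.8857, so cos θ_z = 0.8744.
θ_z = arccos(0.8744) = 29.03°.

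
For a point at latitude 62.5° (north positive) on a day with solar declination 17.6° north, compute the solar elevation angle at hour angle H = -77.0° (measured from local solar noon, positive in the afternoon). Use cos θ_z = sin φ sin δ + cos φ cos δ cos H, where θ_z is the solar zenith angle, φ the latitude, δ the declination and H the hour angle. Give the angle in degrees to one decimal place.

With φ = 62.5°, δ = 17.6°, H = -77.00°: sin φ sin δ = 0.2682, cos φ cos δ cos H = 0.0990, so cos θ_z = 0.3672.
θ_z = arccos(0.3672) = 68.46°, so the elevation is 90° − 68.46° = 21.54°.

21.5°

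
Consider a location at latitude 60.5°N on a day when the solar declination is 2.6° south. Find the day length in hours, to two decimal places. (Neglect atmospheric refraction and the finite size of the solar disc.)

−tan φ tan δ = −(1.7675)(-0.0454) = 0.0802; H_s = arccos(0.0802) = 85.40°.
Day length = 2 H_s / 15° h⁻¹ = 170.80° / 15 = 11.387 h.

11.39 hours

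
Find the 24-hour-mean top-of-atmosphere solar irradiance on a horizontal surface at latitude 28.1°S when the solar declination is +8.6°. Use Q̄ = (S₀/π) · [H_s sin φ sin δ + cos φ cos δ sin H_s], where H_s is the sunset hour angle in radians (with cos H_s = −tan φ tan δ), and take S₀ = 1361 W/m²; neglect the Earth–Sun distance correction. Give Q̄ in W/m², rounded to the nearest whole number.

331 W/m²

The sunset hour angle satisfies cos H_s = −tan φ tan δ = 0.0808, giving H_s = 85.37°. In radians, H_s = 1.4900.
H_s sin φ sin δ = 1.4900 × -0.4710 × 0.1495 = -0.1049.
cos φ cos δ sin H_s = 0.8821 × 0.9888 × 0.9967 = 0.8693.
Q̄ = (1361/π) × (-0.1049 + 0.8693) = 433.22 × 0.7644 = 331.15 W/m².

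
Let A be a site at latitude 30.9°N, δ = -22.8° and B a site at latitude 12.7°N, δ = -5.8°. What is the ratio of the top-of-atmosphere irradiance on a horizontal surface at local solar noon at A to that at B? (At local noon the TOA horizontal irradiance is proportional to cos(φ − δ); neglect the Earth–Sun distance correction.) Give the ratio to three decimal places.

A: cos θ_z = cos(30.9° − (-22.8°)) = 0.5920.
B: cos θ_z = cos(12.7° − (-5.8°)) = 0.9483.
Ratio A/B = 0.5920 / 0.9483 = 0.6243.

0.624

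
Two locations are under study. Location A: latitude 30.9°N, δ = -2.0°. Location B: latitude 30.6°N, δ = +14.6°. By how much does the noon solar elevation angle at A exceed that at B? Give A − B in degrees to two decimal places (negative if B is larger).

-16.90°

A: 90° − |30.9 − (-2.0)| = 57.10°.
B: 90° − |30.6 − (14.6)| = 74.00°.
A − B = 57.10 − 74.00 = -16.90°.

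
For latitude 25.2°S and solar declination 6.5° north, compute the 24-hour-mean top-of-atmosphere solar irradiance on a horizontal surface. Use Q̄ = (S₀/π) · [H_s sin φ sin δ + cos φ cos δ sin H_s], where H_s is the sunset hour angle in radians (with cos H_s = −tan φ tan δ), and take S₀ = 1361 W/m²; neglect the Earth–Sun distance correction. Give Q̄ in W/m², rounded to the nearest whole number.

cos H_s = −tan(-25.2°) · tan(6.5°) = 0.0536, so H_s = arccos(0.0536) = 86.93°. In radians, H_s = 1.5172.
H_s sin φ sin δ = 1.5172 × -0.4258 × 0.1132 = -0.0731.
cos φ cos δ sin H_s = 0.9048 × 0.9936 × 0.9986 = 0.8978.
Q̄ = (1361/π) × (-0.0731 + 0.8978) = 433.22 × 0.8247 = 357.28 W/m².

357 W/m²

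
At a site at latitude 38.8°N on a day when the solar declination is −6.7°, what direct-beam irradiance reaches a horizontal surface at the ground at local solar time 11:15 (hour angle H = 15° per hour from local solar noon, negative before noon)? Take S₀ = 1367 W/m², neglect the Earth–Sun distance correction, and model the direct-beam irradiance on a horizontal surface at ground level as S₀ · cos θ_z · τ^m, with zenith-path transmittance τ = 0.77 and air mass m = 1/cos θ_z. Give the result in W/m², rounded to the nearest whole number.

Hour angle H = 15° × (11.25 − 12) = -11.25°.
cos θ_z = sin φ sin δ + cos φ cos δ cos H = (0.6266)(-0.1167) + (0.7793)(0.9932)(0.9808) = 0.6860.
Air mass m = 1/cos θ_z = 1/0.6860 = 1.458; τ^m = 0.77^1.458 = 0.6831.
Surface direct beam = 1367 × 0.6860 × 0.6831 = 640.59 W/m².

641 W/m²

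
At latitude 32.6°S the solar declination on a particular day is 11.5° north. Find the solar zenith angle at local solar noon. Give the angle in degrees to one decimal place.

At local solar noon the hour angle is zero, so the zenith angle is |φ − δ| = |-32.6° − (11.5°)| = 44.1°.

44.1°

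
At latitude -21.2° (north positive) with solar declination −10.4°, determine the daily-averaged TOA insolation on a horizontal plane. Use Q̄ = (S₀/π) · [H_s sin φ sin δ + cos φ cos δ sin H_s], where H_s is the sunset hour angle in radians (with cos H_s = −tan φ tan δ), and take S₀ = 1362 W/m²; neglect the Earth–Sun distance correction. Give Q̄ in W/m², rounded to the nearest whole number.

cos H_s = −tan(-21.2°) · tan(-10.4°) = -0.0712, so H_s = arccos(-0.0712) = 94.08°. In radians, H_s = 1.6420.
H_s sin φ sin δ = 1.6420 × -0.3616 × -0.1805 = 0.1072.
cos φ cos δ sin H_s = 0.9323 × 0.9836 × 0.9975 = 0.9147.
Q̄ = (1362/π) × (0.1072 + 0.9147) = 433.54 × 1.0219 = 443.03 W/m².

443 W/m²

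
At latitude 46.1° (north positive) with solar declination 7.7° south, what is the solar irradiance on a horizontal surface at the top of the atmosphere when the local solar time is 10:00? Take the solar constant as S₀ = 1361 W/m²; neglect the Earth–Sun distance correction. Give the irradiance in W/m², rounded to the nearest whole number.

679 W/m²

Hour angle H = 15° × (10 − 12) = -30.00°.
With φ = 46.1°, δ = -7.7°, H = -30.00°: sin φ sin δ = -0.0965, cos φ cos δ cos H = 0.5951, so cos θ_z = 0.4986.
Top-of-atmosphere irradiance = S₀ cos θ_z = 1361 × 0.4986 = 678.59 W/m².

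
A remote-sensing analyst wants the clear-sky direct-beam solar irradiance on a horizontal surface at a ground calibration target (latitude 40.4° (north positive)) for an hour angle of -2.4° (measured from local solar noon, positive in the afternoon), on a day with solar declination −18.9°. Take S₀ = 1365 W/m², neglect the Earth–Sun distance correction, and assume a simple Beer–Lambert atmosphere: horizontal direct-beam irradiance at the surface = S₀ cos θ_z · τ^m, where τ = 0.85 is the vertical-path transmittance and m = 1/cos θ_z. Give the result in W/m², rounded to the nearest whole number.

cos θ_z = sin(40.4°) sin(-18.9°) + cos(40.4°) cos(-18.9°) cos(-2.40°) = -0.2099 + 0.7198 = 0.5099.
Air mass m = 1/cos θ_z = 1/0.5099 = 1.961; τ^m = 0.85^1.961 = 0.7271.
Surface direct beam = 1365 × 0.5099 × 0.7271 = 506.07 W/m².

506 W/m²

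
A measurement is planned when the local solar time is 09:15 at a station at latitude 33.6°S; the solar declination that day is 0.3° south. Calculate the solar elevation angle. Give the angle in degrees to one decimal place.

39.0°

Hour angle H = 15° × (9.25 − 12) = -41.25°.
With φ = -33.6°, δ = -0.3°, H = -41.25°: sin φ sin δ = 0.0029, cos φ cos δ cos H = 0.6262, so cos θ_z = 0.6291.
θ_z = arccos(0.6291) = 51.02°, so the elevation is 90° − 51.02° = 38.98°.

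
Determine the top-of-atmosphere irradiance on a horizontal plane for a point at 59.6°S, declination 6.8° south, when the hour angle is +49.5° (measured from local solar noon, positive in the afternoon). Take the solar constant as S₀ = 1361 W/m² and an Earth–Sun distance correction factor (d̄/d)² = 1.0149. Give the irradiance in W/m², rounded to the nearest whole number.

592 W/m²

With φ = -59.6°, δ = -6.8°, H = 49.50°: sin φ sin δ = 0.1021, cos φ cos δ cos H = 0.3263, so cos θ_z = 0.4284.
Top-of-atmosphere irradiance = S₀ (d̄/d)² cos θ_z = 1361 × 1.0149 × 0.4284 = 591.74 W/m².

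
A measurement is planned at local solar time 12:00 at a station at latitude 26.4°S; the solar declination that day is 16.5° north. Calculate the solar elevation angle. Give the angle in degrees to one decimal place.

47.1°

Hour angle H = 15° × (12 − 12) = 0.00°.
cos θ_z = sin(-26.4°) sin(16.5°) + cos(-26.4°) cos(16.5°) cos(0.00°) = -0.1263 + 0.8588 = 0.7325.
θ_z = arccos(0.7325) = 42.90°, so the elevation is 90° − 42.90° = 47.10°.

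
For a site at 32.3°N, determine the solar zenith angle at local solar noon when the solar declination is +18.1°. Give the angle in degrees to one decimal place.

At local solar noon the hour angle is zero, so the zenith angle is |φ − δ| = |32.3° − (18.1°)| = 14.2°.

14.2°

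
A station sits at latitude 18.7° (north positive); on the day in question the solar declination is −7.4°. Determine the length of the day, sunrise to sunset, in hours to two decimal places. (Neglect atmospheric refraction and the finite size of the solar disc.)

−tan φ tan δ = −(0.3385)(-0.1299) = 0.0440; H_s = arccos(0.0440) = 87.48°.
Day length = 2 H_s / 15° h⁻¹ = 174.96° / 15 = 11.664 h.

11.66 hours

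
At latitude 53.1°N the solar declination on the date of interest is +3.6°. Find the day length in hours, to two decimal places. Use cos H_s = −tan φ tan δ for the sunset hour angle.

12.64 hours

The sunset hour angle satisfies cos H_s = −tan φ tan δ = -0.0838, giving H_s = 94.81°.
Day length = 2 H_s / 15° h⁻¹ = 189.62° / 15 = 12.641 h.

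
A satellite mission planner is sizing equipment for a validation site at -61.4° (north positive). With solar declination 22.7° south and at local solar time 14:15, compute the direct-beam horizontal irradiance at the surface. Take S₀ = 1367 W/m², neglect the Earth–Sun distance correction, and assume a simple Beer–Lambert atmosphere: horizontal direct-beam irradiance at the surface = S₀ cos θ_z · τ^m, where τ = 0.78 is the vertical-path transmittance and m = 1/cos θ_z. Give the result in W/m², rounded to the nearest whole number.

Hour angle H = 15° × (14.25 − 12) = 33.75°.
With φ = -61.4°, δ = -22.7°, H = 33.75°: sin φ sin δ = 0.3388, cos φ cos δ cos H = 0.3672, so cos θ_z = 0.7060.
Air mass m = 1/cos θ_z = 1/0.7060 = 1.416; τ^m = 0.78^1.416 = 0.7034.
Surface direct beam = 1367 × 0.7060 × 0.7034 = 678.85 W/m².

679 W/m²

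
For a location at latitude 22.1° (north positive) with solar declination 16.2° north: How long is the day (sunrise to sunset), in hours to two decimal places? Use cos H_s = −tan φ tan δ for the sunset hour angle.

−tan φ tan δ = −(0.4061)(0.2905) = -0.1180; H_s = arccos(-0.1180) = 96.78°.
Day length = 2 H_s / 15° h⁻¹ = 193.56° / 15 = 12.904 h.

12.90 hours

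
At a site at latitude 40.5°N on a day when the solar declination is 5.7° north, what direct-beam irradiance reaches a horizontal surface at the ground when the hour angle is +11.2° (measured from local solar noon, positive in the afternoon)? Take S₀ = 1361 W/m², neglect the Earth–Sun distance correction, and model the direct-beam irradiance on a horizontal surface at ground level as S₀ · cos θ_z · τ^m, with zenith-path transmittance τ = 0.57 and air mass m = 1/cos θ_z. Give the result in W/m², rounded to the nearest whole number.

547 W/m²

cos θ_z = sin(40.5°) sin(5.7°) + cos(40.5°) cos(5.7°) cos(11.20°) = 0.0645 + 0.7422 = 0.8067.
Air mass m = 1/cos θ_z = 1/0.8067 = 1.240; τ^m = 0.57^1.240 = 0.4981.
Surface direct beam = 1361 × 0.8067 × 0.4981 = 546.87 W/m².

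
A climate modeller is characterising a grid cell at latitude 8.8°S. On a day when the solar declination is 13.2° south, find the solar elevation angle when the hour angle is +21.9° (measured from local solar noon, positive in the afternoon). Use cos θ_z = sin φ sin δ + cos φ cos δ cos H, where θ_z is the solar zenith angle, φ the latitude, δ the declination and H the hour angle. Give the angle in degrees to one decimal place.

cos θ_z = sin φ sin δ + cos φ cos δ cos H = (-0.1530)(-0.2284) + (0.9882)(0.9736)(0.9278) = 0.9276.
θ_z = arccos(0.9276) = 21.94°, so the elevation is 90° − 21.94° = 68.06°.

68.1°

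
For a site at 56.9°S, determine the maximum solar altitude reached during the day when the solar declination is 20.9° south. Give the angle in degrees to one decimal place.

At local solar noon the hour angle is zero, so the elevation is 90° − |φ − δ| = 90° − |-56.9° − (-20.9°)| = 90° − 36.0° = 54.0°.

54.0°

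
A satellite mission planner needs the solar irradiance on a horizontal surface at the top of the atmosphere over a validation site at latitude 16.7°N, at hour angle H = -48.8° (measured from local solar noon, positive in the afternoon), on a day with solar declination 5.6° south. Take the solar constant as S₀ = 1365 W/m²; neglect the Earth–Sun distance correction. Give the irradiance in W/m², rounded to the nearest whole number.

cos θ_z = sin φ sin δ + cos φ cos δ cos H = (0.2874)(-0.0976) + (0.9578)(0.9952)(0.6587) = 0.5998.
Top-of-atmosphere irradiance = S₀ cos θ_z = 1365 × 0.5998 = 818.73 W/m².

819 W/m²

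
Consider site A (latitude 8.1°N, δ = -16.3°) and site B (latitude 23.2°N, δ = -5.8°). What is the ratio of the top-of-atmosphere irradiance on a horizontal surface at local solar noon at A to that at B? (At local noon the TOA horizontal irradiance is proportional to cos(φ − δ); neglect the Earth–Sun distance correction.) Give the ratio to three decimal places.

A: cos θ_z = cos(8.1° − (-16.3°)) = 0.9107.
B: cos θ_z = cos(23.2° − (-5.8°)) = 0.8746.
Ratio A/B = 0.9107 / 0.8746 = 1.0413.

1.041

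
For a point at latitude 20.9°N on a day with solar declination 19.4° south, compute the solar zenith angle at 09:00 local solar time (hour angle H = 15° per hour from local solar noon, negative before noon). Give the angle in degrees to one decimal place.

59.7°

Hour angle H = 15° × (9 − 12) = -45.00°.
With φ = 20.9°, δ = -19.4°, H = -45.00°: sin φ sin δ = -0.1185, cos φ cos δ cos H = 0.6231, so cos θ_z = 0.5046.
θ_z = arccos(0.5046) = 59.70°.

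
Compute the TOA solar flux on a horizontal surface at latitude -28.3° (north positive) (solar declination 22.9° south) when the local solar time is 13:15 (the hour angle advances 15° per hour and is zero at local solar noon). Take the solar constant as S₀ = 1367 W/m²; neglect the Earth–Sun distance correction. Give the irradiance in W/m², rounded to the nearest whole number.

Hour angle H = 15° × (13.25 − 12) = 18.75°.
cos θ_z = sin(-28.3°) sin(-22.9°) + cos(-28.3°) cos(-22.9°) cos(18.75°) = 0.1845 + 0.7680 = 0.9525.
Top-of-atmosphere irradiance = S₀ cos θ_z = 1367 × 0.9525 = 1302.07 W/m².

1302 W/m²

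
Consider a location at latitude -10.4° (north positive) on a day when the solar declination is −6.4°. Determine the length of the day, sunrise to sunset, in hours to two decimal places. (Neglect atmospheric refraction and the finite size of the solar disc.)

−tan φ tan δ = −(-0.1835)(-0.1122) = -0.0206; H_s = arccos(-0.0206) = 91.18°.
Day length = 2 H_s / 15° h⁻¹ = 182.36° / 15 = 12.157 h.

12.16 hours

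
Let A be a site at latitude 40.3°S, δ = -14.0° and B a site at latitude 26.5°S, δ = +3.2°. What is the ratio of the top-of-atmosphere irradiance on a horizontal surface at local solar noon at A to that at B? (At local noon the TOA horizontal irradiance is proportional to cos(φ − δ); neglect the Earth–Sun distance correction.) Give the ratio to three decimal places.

A: cos θ_z = cos(-40.3° − (-14.0°)) = 0.8965.
B: cos θ_z = cos(-26.5° − (3.2°)) = 0.8686.
Ratio A/B = 0.8965 / 0.8686 = 1.0321.

1.032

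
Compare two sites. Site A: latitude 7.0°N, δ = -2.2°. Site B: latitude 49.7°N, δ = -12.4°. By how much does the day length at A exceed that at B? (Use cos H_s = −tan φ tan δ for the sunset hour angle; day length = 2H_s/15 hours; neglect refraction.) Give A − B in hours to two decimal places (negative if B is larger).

+1.97 h

A: H_s = arccos(−tan 7.0° · tan -2.2°) = 89.73°, so 2H_s/15 = 11.9640 h.
B: H_s = arccos(−tan 49.7° · tan -12.4°) = 74.97°, so 2H_s/15 = 9.9960 h.
A − B = 11.9640 − 9.9960 = 1.9680 h.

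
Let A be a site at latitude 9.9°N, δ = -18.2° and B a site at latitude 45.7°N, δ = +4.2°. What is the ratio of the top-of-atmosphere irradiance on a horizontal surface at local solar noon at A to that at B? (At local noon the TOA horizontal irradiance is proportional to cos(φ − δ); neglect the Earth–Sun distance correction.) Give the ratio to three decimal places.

1.178

A: cos θ_z = cos(9.9° − (-18.2°)) = 0.8821.
B: cos θ_z = cos(45.7° − (4.2°)) = 0.7490.
Ratio A/B = 0.8821 / 0.7490 = 1.1777.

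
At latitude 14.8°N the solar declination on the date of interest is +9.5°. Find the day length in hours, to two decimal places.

The sunset hour angle satisfies cos H_s = −tan φ tan δ = -0.0442, giving H_s = 92.53°.
Day length = 2 H_s / 15° h⁻¹ = 185.06° / 15 = 12.337 h.

12.34 hours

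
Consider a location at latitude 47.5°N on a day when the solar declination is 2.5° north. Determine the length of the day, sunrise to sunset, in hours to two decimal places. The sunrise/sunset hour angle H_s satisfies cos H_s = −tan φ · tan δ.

12.36 hours

cos H_s = −tan(47.5°) · tan(2.5°) = -0.0476, so H_s = arccos(-0.0476) = 92.73°.
Day length = 2 H_s / 15° h⁻¹ = 185.46° / 15 = 12.364 h.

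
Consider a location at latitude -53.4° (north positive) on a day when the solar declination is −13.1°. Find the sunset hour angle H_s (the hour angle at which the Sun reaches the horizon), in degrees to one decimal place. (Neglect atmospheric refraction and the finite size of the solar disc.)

108.3°

The sunset hour angle satisfies cos H_s = −tan φ tan δ = -0.3133, giving H_s = 108.26°.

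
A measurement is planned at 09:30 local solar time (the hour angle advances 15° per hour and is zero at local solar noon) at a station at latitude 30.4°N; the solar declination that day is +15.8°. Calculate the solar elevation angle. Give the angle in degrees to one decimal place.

52.8°

Hour angle H = 15° × (9.5 − 12) = -37.50°.
With φ = 30.4°, δ = 15.8°, H = -37.50°: sin φ sin δ = 0.1378, cos φ cos δ cos H = 0.6584, so cos θ_z = 0.7962.
θ_z = arccos(0.7962) = 37.23°, so the elevation is 90° − 37.23° = 52.77°.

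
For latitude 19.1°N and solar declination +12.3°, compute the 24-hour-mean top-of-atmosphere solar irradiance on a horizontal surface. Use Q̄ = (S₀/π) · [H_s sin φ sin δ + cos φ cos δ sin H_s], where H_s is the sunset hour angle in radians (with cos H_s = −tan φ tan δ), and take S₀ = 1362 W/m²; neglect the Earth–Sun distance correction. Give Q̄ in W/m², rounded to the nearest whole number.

cos H_s = −tan(19.1°) · tan(12.3°) = -0.0755, so H_s = arccos(-0.0755) = 94.33°. In radians, H_s = 1.6464.
H_s sin φ sin δ = 1.6464 × 0.3272 × 0.2130 = 0.1147.
cos φ cos δ sin H_s = 0.9449 × 0.9770 × 0.9971 = 0.9205.
Q̄ = (1362/π) × (0.1147 + 0.9205) = 433.54 × 1.0352 = 448.80 W/m².

449 W/m²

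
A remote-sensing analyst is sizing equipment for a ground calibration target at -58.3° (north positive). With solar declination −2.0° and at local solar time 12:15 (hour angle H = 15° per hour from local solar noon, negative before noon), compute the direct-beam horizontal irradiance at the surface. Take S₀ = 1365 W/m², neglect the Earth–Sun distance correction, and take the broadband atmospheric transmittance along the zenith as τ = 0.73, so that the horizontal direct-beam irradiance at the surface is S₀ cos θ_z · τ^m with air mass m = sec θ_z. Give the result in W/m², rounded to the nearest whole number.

428 W/m²

Hour angle H = 15° × (12.25 − 12) = 3.75°.
cos θ_z = sin(-58.3°) sin(-2.0°) + cos(-58.3°) cos(-2.0°) cos(3.75°) = 0.0297 + 0.5240 = 0.5537.
Air mass m = 1/cos θ_z = 1/0.5537 = 1.806; τ^m = 0.73^1.806 = 0.5664.
Surface direct beam = 1365 × 0.5537 × 0.5664 = 428.09 W/m².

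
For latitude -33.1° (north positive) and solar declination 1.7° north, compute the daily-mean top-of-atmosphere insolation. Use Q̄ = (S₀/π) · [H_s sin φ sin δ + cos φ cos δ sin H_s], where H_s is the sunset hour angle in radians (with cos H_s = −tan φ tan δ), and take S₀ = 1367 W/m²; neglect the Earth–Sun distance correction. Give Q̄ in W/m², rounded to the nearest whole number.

cos H_s = −tan(-33.1°) · tan(1.7°) = 0.0193, so H_s = arccos(0.0193) = 88.89°. In radians, H_s = 1.5514.
H_s sin φ sin δ = 1.5514 × -0.5461 × 0.0297 = -0.0252.
cos φ cos δ sin H_s = 0.8377 × 0.9996 × 0.9998 = 0.8372.
Q̄ = (1367/π) × (-0.0252 + 0.8372) = 435.13 × 0.8120 = 353.33 W/m².

353 W/m²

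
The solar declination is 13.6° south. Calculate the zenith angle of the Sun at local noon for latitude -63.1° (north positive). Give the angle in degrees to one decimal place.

At local solar noon the hour angle is zero, so the zenith angle is |φ − δ| = |-63.1° − (-13.6°)| = 49.5°.

49.5°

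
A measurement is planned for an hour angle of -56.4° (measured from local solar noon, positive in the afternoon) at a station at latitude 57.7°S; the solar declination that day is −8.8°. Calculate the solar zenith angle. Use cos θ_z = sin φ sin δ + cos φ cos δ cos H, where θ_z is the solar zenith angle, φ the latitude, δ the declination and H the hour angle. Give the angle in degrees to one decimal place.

65.1°

cos θ_z = sin φ sin δ + cos φ cos δ cos H = (-0.8453)(-0.1530) + (0.5344)(0.9882)(0.5534) = 0.4216.
θ_z = arccos(0.4216) = 65.06°.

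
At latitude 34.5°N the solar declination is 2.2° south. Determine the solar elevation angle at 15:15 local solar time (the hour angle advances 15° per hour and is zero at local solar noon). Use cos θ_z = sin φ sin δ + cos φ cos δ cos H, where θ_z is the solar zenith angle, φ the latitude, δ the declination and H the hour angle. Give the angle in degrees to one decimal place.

Hour angle H = 15° × (15.25 − 12) = 48.75°.
cos θ_z = sin(34.5°) sin(-2.2°) + cos(34.5°) cos(-2.2°) cos(48.75°) = -0.0217 + 0.5430 = 0.5213.
θ_z = arccos(0.5213) = 58.58°, so the elevation is 90° − 58.58° = 31.42°.

31.4°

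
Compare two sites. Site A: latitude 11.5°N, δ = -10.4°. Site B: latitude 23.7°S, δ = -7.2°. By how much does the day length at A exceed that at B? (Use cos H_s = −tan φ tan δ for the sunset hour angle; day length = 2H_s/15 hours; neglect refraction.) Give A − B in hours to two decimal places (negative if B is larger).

A: H_s = arccos(−tan 11.5° · tan -10.4°) = 87.86°, so 2H_s/15 = 11.7147 h.
B: H_s = arccos(−tan -23.7° · tan -7.2°) = 93.18°, so 2H_s/15 = 12.4240 h.
A − B = 11.7147 − 12.4240 = -0.7093 h.

-0.71 h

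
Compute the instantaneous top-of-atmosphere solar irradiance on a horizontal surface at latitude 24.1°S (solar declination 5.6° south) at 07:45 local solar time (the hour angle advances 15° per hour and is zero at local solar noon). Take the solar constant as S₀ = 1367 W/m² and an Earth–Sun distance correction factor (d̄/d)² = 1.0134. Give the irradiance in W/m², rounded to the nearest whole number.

612 W/m²

Hour angle H = 15° × (7.75 − 12) = -63.75°.
cos θ_z = sin(-24.1°) sin(-5.6°) + cos(-24.1°) cos(-5.6°) cos(-63.75°) = 0.0398 + 0.4018 = 0.4416.
Top-of-atmosphere irradiance = S₀ (d̄/d)² cos θ_z = 1367 × 1.0134 × 0.4416 = 611.76 W/m².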